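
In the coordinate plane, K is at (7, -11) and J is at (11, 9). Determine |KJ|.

d = sqrt((11 - 7)^2 + (9 - -11)^2)
d = sqrt(4^2 + 20^2)
d = sqrt(16 + 400)
d = sqrt(416) = 4*sqrt(26)

4*sqrt(26)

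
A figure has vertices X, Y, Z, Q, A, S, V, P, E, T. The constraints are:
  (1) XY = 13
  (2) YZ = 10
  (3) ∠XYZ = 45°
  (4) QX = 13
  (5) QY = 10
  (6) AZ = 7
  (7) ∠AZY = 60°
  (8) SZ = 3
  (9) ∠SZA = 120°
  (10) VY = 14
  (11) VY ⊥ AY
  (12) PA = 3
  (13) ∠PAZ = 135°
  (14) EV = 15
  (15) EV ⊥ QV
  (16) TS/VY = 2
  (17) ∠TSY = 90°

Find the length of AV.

Step 1: By the law of cosines on triangle AZY: AY² = 7² + 10² − 2·7·10·cos(60°) = 79, so AY = √79.
Step 2: By the law of cosines on triangle AYV: AV² = √79² + 14² − 2·√79·14·cos(90°) = 275, so AV = 5·√11.

Therefore, the length of AV = 5·√11.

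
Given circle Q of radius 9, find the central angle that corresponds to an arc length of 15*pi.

Arc length L = 2πr × θ/360, so θ = 360L / (2πr).
θ = 360 × 15*pi / (2π × 9)
θ = 300°
θ = 300°

300°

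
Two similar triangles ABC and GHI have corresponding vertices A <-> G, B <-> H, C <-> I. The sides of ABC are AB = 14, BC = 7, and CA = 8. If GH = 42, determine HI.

Similar triangles have proportional sides. Setting up the proportion:
GH / AB = HI / BC
42 / 14 = HI / 7
HI = 7 * 42 / 14 = 21.

21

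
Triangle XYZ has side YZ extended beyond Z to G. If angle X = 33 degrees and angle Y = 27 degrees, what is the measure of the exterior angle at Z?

Exterior angle = 33 + 27 = 60 degrees (exterior angle theorem).

60 degrees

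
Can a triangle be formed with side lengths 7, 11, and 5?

Yes.
The triangle inequality requires that the sum of any two sides exceeds the third.
Here 5 + 7 = 12 > 11, so the condition is met.

Yes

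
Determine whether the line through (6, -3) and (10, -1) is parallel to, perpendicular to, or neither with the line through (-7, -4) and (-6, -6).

Slope of line 1: m1 = (-1 - -3)/(10 - 6) = 2/4 = 1/2
Slope of line 2: m2 = (-6 - -4)/(-6 - -7) = -2/1 = -2
m1 * m2 = (1/2) * (-2) = -1 = -1, so the lines are perpendicular.

Perpendicular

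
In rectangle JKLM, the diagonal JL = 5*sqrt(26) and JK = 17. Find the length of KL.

Using the Pythagorean theorem: d^2 = a^2 + b^2
b^2 = d^2 - a^2
b^2 = 650 - 289
b^2 = 361
b = sqrt(361) = 19

19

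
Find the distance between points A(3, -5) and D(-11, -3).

d = sqrt((-14)^2 + (2)^2) = sqrt(200) = 10*sqrt(2)

10*sqrt(2)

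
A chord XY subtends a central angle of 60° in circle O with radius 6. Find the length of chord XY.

Drop a perpendicular from the center to the chord, bisecting both the chord and the central angle.
Each half-chord = r sin(θ/2) = 6 sin(30°).
The full chord = 2 × 6 × sin(30°) = 6.

6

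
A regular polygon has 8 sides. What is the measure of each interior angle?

Each interior angle of a regular n-gon is (n - 2) * 180 / n.
For n = 8: (8 - 2) * 180 / 8 = 1080/8 = 135 degrees.

135 degrees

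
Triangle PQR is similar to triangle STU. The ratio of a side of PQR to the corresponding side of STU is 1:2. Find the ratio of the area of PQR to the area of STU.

Area ratio = (side ratio)^2 = (1/2)^2 = 1:4.

1:4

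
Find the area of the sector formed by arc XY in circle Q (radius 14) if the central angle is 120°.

Sector area = πr² × θ/360
= π × 14² × 1/3
= π × 196 × 1/3
= 196*pi/3

196*pi/3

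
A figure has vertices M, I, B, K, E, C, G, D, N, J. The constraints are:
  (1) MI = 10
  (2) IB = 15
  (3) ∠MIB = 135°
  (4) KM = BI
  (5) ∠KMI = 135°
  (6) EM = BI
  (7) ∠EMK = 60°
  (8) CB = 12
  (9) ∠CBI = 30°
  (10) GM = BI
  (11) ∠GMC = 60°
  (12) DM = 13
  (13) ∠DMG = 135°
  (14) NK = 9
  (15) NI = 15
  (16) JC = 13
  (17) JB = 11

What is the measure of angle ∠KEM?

From the given relations: EM = BI = 15; KM = BI = 15.
Step 1: By the law of cosines on triangle EMK: EK² = 15² + 15² − 2·15·15·cos(60°) = 225, so EK = 15.
Step 2: By the inverse law of cosines on triangle KEM: cos(∠KEM) = (15² + 15² − 15²) / (2·15·15) = 225/450 = 0.5, so ∠KEM = 60°.

Therefore, the measure of angle ∠KEM = 60°.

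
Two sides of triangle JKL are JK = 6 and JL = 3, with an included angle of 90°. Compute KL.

Since angle J = 90°, this is a right triangle and the law of cosines reduces to the Pythagorean theorem.
KL^2 = 6^2 + 3^2 = 45
KL = 3*sqrt(5)

3*sqrt(5)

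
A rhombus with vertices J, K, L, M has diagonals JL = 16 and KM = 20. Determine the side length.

The diagonals of a rhombus bisect each other at right angles.
Half-diagonals: 16/2 = 8 and 20/2 = 10
side = sqrt(8^2 + 10^2)
side = sqrt(64 + 100)
side = sqrt(164) = 2*sqrt(41)

2*sqrt(41)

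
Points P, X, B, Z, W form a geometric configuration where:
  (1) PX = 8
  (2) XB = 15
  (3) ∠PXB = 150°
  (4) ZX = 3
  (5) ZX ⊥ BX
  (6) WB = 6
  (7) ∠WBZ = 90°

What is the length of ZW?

Step 1: By the law of cosines on triangle ZXB: ZB² = 3² + 15² − 2·3·15·cos(90°) = 234, so ZB = 3·√26.
Step 2: By the law of cosines on triangle ZBW: ZW² = (3·√26)² + 6² − 2·3·√26·6·cos(90°) = 270, so ZW = 3·√30.

Therefore, the length of ZW = 3·√30.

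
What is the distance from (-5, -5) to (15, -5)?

d = sqrt((20)^2 + (0)^2) = sqrt(400) = 20

20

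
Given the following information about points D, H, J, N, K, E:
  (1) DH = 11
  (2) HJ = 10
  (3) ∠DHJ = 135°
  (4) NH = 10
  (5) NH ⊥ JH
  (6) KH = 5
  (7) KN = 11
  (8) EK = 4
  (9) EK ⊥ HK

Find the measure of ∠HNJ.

Step 1: By the law of cosines on triangle NHJ: NJ² = 10² + 10² − 2·10·10·cos(90°) = 200, so NJ = 10·√2.
Step 2: By the inverse law of cosines on triangle HNJ: cos(∠HNJ) = (10² + (10·√2)² − 10²) / (2·10·10·√2) = 200/282.84 = 0.7071, so ∠HNJ = 45°.

Therefore, the measure of angle ∠HNJ = 45°.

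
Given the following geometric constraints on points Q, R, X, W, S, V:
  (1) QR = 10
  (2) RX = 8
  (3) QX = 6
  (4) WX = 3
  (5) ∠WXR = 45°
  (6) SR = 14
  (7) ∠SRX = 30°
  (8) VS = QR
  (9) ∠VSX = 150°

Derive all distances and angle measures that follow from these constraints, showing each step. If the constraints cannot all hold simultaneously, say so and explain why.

The constraints are consistent.

From the given relations:
  VS = QR = 10

Step 1: From RX = 8, XW = 3, and ∠RXW = 45°, by the law of cosines:
  RW² = RX² + XW² - 2·RX·XW·cos(45°) = 64 + 9 - 33.94 = 39.06
  RW ≈ 6.25

Step 2: From XR = 8, RS = 14, and ∠XRS = 30°, by the law of cosines:
  XS² = XR² + RS² - 2·XR·RS·cos(30°) = 64 + 196 - 194 = 66.01
  XS ≈ 8.12

Step 3: From QR = 10, QX = 6, RX = 8, by the inverse law of cosines:
  cos(∠RQX) = (QR² + QX² - RX²) / (2·QR·QX)
  ∠RQX = 53.13°

Step 4: From RQ = 10, RX = 8, QX = 6, by the inverse law of cosines:
  cos(∠QRX) = (RQ² + RX² - QX²) / (2·RQ·RX)
  ∠QRX = 36.87°

Step 5: From XQ = 6, XR = 8, QR = 10, by the inverse law of cosines:
  cos(∠QXR) = (XQ² + XR² - QR²) / (2·XQ·XR)
  ∠QXR = 90°

Step 6: From XS = 8.12, SV = 10, and ∠XSV = 150°, by the law of cosines:
  XV² = XS² + SV² - 2·XS·SV·cos(150°) = 66.01 + 100 + 140.7 = 306.7
  XV ≈ 17.51

Step 7: From RW = 6.25, RX = 8, WX = 3, by the inverse law of cosines:
  cos(∠WRX) = (RW² + RX² - WX²) / (2·RW·RX)
  ∠WRX = 19.84°

Step 8: From XR = 8, XS = 8.12, RS = 14, by the inverse law of cosines:
  cos(∠RXS) = (XR² + XS² - RS²) / (2·XR·XS)
  ∠RXS = 120.51°

Step 9: From WR = 6.25, WX = 3, RX = 8, by the inverse law of cosines:
  cos(∠RWX) = (WR² + WX² - RX²) / (2·WR·WX)
  ∠RWX = 115.16°

Step 10: From SR = 14, SX = 8.12, RX = 8, by the inverse law of cosines:
  cos(∠RSX) = (SR² + SX² - RX²) / (2·SR·SX)
  ∠RSX = 29.49°

Step 11: From XS = 8.12, XV = 17.51, SV = 10, by the inverse law of cosines:
  cos(∠SXV) = (XS² + XV² - SV²) / (2·XS·XV)
  ∠SXV = 16.59°

Step 12: From VS = 10, VX = 17.51, SX = 8.12, by the inverse law of cosines:
  cos(∠SVX) = (VS² + VX² - SX²) / (2·VS·VX)
  ∠SVX = 13.41°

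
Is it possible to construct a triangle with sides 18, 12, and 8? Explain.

For three segments to close into a triangle, no single side can be as long as the other two combined.
The longest side is 18, and 8 + 12 = 20 > 18.
A triangle can be formed.

Yes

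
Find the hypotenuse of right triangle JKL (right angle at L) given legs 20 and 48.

In a right triangle, the square of the hypotenuse equals the sum of the squares of the two legs.
The legs are 20 and 48, so the hypotenuse = sqrt(400 + 2304) = sqrt(2704) = 52.

52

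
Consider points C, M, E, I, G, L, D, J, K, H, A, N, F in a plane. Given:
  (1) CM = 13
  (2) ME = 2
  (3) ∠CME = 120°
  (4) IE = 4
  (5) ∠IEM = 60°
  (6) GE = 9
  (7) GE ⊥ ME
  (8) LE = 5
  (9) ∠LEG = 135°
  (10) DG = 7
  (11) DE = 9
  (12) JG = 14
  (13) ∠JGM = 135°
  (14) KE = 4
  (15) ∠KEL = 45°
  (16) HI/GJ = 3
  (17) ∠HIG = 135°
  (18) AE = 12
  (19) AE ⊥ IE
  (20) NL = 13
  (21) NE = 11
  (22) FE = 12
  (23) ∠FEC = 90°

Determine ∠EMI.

Step 1: By the law of cosines on triangle MEI: MI² = 2² + 4² − 2·2·4·cos(60°) = 12, so MI = 2·√3.
Step 2: By the inverse law of cosines on triangle EMI: cos(∠EMI) = (2² + (2·√3)² − 4²) / (2·2·2·√3) = 0/13.86 = 0, so ∠EMI = 90°.

Therefore, the measure of angle ∠EMI = 90°.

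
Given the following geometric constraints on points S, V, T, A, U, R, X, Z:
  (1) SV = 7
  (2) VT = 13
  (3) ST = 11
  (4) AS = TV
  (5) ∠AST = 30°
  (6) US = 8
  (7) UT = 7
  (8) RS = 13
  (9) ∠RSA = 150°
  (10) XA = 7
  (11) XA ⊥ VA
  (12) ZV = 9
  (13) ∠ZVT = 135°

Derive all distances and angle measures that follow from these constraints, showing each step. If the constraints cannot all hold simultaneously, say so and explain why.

The constraints are consistent.

From the given relations:
  AS = TV = 13

Step 1: From TS = 11, SA = 13, and ∠TSA = 30°, by the law of cosines:
  TA² = TS² + SA² - 2·TS·SA·cos(30°) = 121 + 169 - 247.7 = 42.32
  TA ≈ 6.51

Step 2: From TV = 13, VZ = 9, and ∠TVZ = 135°, by the law of cosines:
  TZ² = TV² + VZ² - 2·TV·VZ·cos(135°) = 169 + 81 + 165.5 = 415.5
  TZ ≈ 20.38

Step 3: From AS = 13, SR = 13, and ∠ASR = 150°, by the law of cosines:
  AR² = AS² + SR² - 2·AS·SR·cos(150°) = 169 + 169 + 292.7 = 630.7
  AR ≈ 25.11

Step 4: From ST = 11, SU = 8, TU = 7, by the inverse law of cosines:
  cos(∠TSU) = (ST² + SU² - TU²) / (2·ST·SU)
  ∠TSU = 39.4°

Step 5: From ST = 11, SV = 7, TV = 13, by the inverse law of cosines:
  cos(∠TSV) = (ST² + SV² - TV²) / (2·ST·SV)
  ∠TSV = 89.63°

Step 6: From VS = 7, VT = 13, ST = 11, by the inverse law of cosines:
  cos(∠SVT) = (VS² + VT² - ST²) / (2·VS·VT)
  ∠SVT = 57.79°

Step 7: From TS = 11, TU = 7, SU = 8, by the inverse law of cosines:
  cos(∠STU) = (TS² + TU² - SU²) / (2·TS·TU)
  ∠STU = 46.5°

Step 8: From TS = 11, TV = 13, SV = 7, by the inverse law of cosines:
  cos(∠STV) = (TS² + TV² - SV²) / (2·TS·TV)
  ∠STV = 32.58°

Step 9: From US = 8, UT = 7, ST = 11, by the inverse law of cosines:
  cos(∠SUT) = (US² + UT² - ST²) / (2·US·UT)
  ∠SUT = 94.1°

Step 10: From TA = 6.51, TS = 11, AS = 13, by the inverse law of cosines:
  cos(∠ATS) = (TA² + TS² - AS²) / (2·TA·TS)
  ∠ATS = 92.28°

Step 11: From TV = 13, TZ = 20.38, VZ = 9, by the inverse law of cosines:
  cos(∠VTZ) = (TV² + TZ² - VZ²) / (2·TV·TZ)
  ∠VTZ = 18.19°

Step 12: From AR = 25.11, AS = 13, RS = 13, by the inverse law of cosines:
  cos(∠RAS) = (AR² + AS² - RS²) / (2·AR·AS)
  ∠RAS = 15°

Step 13: From AS = 13, AT = 6.51, ST = 11, by the inverse law of cosines:
  cos(∠SAT) = (AS² + AT² - ST²) / (2·AS·AT)
  ∠SAT = 57.72°

Step 14: From RA = 25.11, RS = 13, AS = 13, by the inverse law of cosines:
  cos(∠ARS) = (RA² + RS² - AS²) / (2·RA·RS)
  ∠ARS = 15°

Step 15: From ZT = 20.38, ZV = 9, TV = 13, by the inverse law of cosines:
  cos(∠TZV) = (ZT² + ZV² - TV²) / (2·ZT·ZV)
  ∠TZV = 26.81°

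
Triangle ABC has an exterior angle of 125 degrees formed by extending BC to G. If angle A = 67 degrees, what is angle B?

The exterior angle theorem states that an exterior angle equals the sum of the two non-adjacent interior angles.
So 125 = 67 + angle B, which gives angle B = 125 - 67 = 58 degrees.

58 degrees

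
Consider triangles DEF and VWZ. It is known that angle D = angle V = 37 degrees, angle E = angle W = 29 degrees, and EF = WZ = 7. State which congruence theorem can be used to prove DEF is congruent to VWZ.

The given information provides:
angle D = angle V = 37 degrees, angle E = angle W = 29 degrees, and EF = WZ = 7
This matches the AAS congruence theorem.
Two pairs of corresponding angles and a non-included side are equal (Angle-Angle-Side).

AAS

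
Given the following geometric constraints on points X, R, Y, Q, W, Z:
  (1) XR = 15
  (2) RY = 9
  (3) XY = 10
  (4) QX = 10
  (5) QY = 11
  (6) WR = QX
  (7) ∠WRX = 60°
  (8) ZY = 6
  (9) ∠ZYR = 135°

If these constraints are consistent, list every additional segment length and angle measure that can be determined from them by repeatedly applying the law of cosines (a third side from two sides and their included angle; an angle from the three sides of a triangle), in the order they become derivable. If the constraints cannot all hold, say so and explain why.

The constraints are consistent. Derivable facts, in order:
After 1 step:
- RZ ≈ 13.91
- XW = 5·√7
- ∠QXY = 66.73°
- ∠QYX = 56.63°
- ∠RXY = 35.58°
- ∠RYX = 104.15°
- ∠XQY = 56.63°
- ∠XRY = 40.27°
After 2 steps:
- ∠RWX = 79.11°
- ∠RXW = 40.89°
- ∠RZY = 27.24°
- ∠YRZ = 17.76°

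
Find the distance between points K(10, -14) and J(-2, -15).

d = sqrt((-2 - 10)^2 + (-15 - -14)^2)
d = sqrt(-12^2 + -1^2)
d = sqrt(144 + 1)
d = sqrt(145)

sqrt(145)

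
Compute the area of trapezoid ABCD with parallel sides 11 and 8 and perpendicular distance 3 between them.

Area of a trapezoid = (base1 + base2) * height / 2
Area = (11 + 8) * 3 / 2
Area = 19 * 3 / 2
Area = 57 / 2
Area = 57/2

57/2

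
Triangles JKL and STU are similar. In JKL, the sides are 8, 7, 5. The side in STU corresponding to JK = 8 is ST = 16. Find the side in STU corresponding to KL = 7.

Since the triangles are similar, the ratio of corresponding sides is constant.
Scale factor k = ST / JK = 16 / 8 = 2
TU = k * KL = 2 * 7 = 14

14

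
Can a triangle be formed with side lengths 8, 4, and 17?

The longest side is 17. The other two sides sum to 4 + 8 = 12.
Since 12 ≤ 17, the two shorter sides cannot reach around to close the triangle.

No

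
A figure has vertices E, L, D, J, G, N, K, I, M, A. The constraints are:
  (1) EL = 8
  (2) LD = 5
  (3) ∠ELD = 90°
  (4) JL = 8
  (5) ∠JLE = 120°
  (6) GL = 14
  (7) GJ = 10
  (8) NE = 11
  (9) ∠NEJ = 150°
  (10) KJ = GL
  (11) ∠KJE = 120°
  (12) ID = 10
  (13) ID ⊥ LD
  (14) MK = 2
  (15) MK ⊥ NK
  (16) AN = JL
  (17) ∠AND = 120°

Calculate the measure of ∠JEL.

Step 1: By the law of cosines on triangle ELJ: EJ² = 8² + 8² − 2·8·8·cos(120°) = 192, so EJ = 8·√3.
Step 2: By the inverse law of cosines on triangle JEL: cos(∠JEL) = ((8·√3)² + 8² − 8²) / (2·8·√3·8) = 192/221.7 = 0.866, so ∠JEL = 30°.

Therefore, the measure of angle ∠JEL = 30°.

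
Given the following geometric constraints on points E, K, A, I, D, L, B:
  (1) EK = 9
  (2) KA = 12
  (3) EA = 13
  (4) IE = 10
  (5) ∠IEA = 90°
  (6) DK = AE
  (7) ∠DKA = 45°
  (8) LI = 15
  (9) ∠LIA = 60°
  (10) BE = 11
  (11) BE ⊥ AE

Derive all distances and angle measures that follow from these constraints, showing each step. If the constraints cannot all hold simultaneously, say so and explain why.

The constraints are consistent.

From the given relations:
  DK = AE = 13

Step 1: From AE = 13, EI = 10, and ∠AEI = 90°, by the law of cosines:
  AI² = AE² + EI² - 2·AE·EI·cos(90°) = 169 + 100 - 0 = 269
  AI ≈ 16.4

Step 2: From AK = 12, KD = 13, and ∠AKD = 45°, by the law of cosines:
  AD² = AK² + KD² - 2·AK·KD·cos(45°) = 144 + 169 - 220.6 = 92.38
  AD ≈ 9.61

Step 3: From AE = 13, EB = 11, and ∠AEB = 90°, by the law of cosines:
  AB² = AE² + EB² - 2·AE·EB·cos(90°) = 169 + 121 - 0 = 290
  AB ≈ 17.03

Step 4: From EA = 13, EK = 9, AK = 12, by the inverse law of cosines:
  cos(∠AEK) = (EA² + EK² - AK²) / (2·EA·EK)
  ∠AEK = 63.06°

Step 5: From KA = 12, KE = 9, AE = 13, by the inverse law of cosines:
  cos(∠AKE) = (KA² + KE² - AE²) / (2·KA·KE)
  ∠AKE = 74.97°

Step 6: From AE = 13, AK = 12, EK = 9, by the inverse law of cosines:
  cos(∠EAK) = (AE² + AK² - EK²) / (2·AE·AK)
  ∠EAK = 41.96°

Step 7: From AI = 16.4, IL = 15, and ∠AIL = 60°, by the law of cosines:
  AL² = AI² + IL² - 2·AI·IL·cos(60°) = 269 + 225 - 246 = 248
  AL ≈ 15.75

Step 8: From AB = 17.03, AE = 13, BE = 11, by the inverse law of cosines:
  cos(∠BAE) = (AB² + AE² - BE²) / (2·AB·AE)
  ∠BAE = 40.24°

Step 9: From AD = 9.61, AK = 12, DK = 13, by the inverse law of cosines:
  cos(∠DAK) = (AD² + AK² - DK²) / (2·AD·AK)
  ∠DAK = 73.02°

Step 10: From AE = 13, AI = 16.4, EI = 10, by the inverse law of cosines:
  cos(∠EAI) = (AE² + AI² - EI²) / (2·AE·AI)
  ∠EAI = 37.57°

Step 11: From IA = 16.4, IE = 10, AE = 13, by the inverse law of cosines:
  cos(∠AIE) = (IA² + IE² - AE²) / (2·IA·IE)
  ∠AIE = 52.43°

Step 12: From DA = 9.61, DK = 13, AK = 12, by the inverse law of cosines:
  cos(∠ADK) = (DA² + DK² - AK²) / (2·DA·DK)
  ∠ADK = 61.98°

Step 13: From BA = 17.03, BE = 11, AE = 13, by the inverse law of cosines:
  cos(∠ABE) = (BA² + BE² - AE²) / (2·BA·BE)
  ∠ABE = 49.76°

Step 14: From AI = 16.4, AL = 15.75, IL = 15, by the inverse law of cosines:
  cos(∠IAL) = (AI² + AL² - IL²) / (2·AI·AL)
  ∠IAL = 55.58°

Step 15: From LA = 15.75, LI = 15, AI = 16.4, by the inverse law of cosines:
  cos(∠ALI) = (LA² + LI² - AI²) / (2·LA·LI)
  ∠ALI = 64.42°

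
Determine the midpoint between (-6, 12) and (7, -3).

The midpoint is the point halfway along the segment.
Move half the horizontal distance: -6 + (7 - -6)/2 = -6 + 13/2 = 1/2
Move half the vertical distance: 12 + (-3 - 12)/2 = 12 + -15/2 = 9/2
Midpoint = (1/2, 9/2)

(1/2, 9/2)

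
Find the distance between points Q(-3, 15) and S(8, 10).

d = sqrt((8 - -3)^2 + (10 - 15)^2)
d = sqrt(11^2 + -5^2)
d = sqrt(121 + 25)
d = sqrt(146)

sqrt(146)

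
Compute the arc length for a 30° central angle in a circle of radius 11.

Arc length = 2πr × θ/360
= 2π × 11 × 1/12
= 11*pi/6

11*pi/6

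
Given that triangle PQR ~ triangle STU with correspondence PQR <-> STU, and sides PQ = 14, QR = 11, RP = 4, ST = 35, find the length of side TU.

Similar triangles have proportional sides. Setting up the proportion:
ST / PQ = TU / QR
35 / 14 = TU / 11
TU = 11 * 35 / 14 = 55/2.

55/2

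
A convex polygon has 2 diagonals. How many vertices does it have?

Using d = n(n - 3)/2, we solve 2 = n(n - 3)/2.
So n(n - 3) = 4.
Testing n = 4: 4 * 1 = 4 = 4. Correct.
The polygon has 4 sides.

4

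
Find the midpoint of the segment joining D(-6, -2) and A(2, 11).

The midpoint is the point halfway along the segment.
Move half the horizontal distance: -6 + (2 - -6)/2 = -6 + 8/2 = -2
Move half the vertical distance: -2 + (11 - -2)/2 = -2 + 13/2 = 9/2
Midpoint = (-2, 9/2)

(-2, 9/2)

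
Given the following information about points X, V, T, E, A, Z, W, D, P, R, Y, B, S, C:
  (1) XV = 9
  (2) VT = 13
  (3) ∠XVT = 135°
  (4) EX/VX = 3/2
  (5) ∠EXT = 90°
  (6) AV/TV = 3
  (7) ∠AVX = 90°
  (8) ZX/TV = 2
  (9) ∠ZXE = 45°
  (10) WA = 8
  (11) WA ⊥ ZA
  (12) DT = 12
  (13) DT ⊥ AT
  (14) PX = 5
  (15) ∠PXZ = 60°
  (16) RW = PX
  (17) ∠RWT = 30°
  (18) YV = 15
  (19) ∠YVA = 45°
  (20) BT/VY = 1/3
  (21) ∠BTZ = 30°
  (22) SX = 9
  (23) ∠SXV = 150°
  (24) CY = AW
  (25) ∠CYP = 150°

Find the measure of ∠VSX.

Step 1: By the law of cosines on triangle SXV: SV² = 9² + 9² − 2·9·9·cos(150°) = 302.3, so SV ≈ 17.39.
Step 2: By the inverse law of cosines on triangle VSX: cos(∠VSX) = (17.39² + 9² − 9²) / (2·17.39·9) = 302.3/312.96 = 0.9659, so ∠VSX = 15°.

Therefore, the measure of angle ∠VSX = 15°.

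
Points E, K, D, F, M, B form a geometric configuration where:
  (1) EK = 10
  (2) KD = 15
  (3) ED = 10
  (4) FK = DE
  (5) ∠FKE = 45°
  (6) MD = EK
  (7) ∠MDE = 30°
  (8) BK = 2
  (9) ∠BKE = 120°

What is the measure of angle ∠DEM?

From the given relations: MD = EK = 10.
Step 1: By the law of cosines on triangle EDM: EM² = 10² + 10² − 2·10·10·cos(30°) = 26.79, so EM ≈ 5.18.
Step 2: By the inverse law of cosines on triangle DEM: cos(∠DEM) = (10² + 5.18² − 10²) / (2·10·5.18) = 26.79/103.53 = 0.2588, so ∠DEM = 75°.

Therefore, the measure of angle ∠DEM = 75°.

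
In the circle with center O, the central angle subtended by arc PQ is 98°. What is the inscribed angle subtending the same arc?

Inscribed angle = 98° / 2 = 49° (inscribed angle theorem).

49°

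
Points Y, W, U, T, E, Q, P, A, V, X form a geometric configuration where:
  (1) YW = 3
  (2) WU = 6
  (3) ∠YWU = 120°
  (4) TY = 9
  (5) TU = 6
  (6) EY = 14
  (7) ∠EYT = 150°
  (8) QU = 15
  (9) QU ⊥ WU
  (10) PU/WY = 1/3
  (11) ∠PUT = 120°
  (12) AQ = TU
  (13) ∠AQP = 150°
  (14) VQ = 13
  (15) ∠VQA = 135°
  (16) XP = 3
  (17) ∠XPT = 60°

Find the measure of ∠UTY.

Step 1: By the law of cosines on triangle UWY: UY² = 6² + 3² − 2·6·3·cos(120°) = 63, so UY = 3·√7.
Step 2: By the inverse law of cosines on triangle UTY: cos(∠UTY) = (6² + 9² − (3·√7)²) / (2·6·9) = 54/108 = 0.5, so ∠UTY = 60°.

Therefore, the measure of angle ∠UTY = 60°.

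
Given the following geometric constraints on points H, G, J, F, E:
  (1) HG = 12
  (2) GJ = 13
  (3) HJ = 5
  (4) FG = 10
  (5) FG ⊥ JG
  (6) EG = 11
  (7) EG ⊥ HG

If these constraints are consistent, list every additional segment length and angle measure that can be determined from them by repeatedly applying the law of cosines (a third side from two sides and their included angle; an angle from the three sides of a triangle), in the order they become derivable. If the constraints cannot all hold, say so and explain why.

The constraints are consistent. Derivable facts, in order:
After 1 step:
- HE ≈ 16.28
- JF ≈ 16.4
- ∠GHJ = 90°
- ∠GJH = 67.38°
- ∠HGJ = 22.62°
After 2 steps:
- ∠EHG = 42.51°
- ∠FJG = 37.57°
- ∠GEH = 47.49°
- ∠GFJ = 52.43°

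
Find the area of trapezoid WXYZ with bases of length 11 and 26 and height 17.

Area of a trapezoid = (base1 + base2) * height / 2
Area = (11 + 26) * 17 / 2
Area = 37 * 17 / 2
Area = 629 / 2
Area = 629/2

629/2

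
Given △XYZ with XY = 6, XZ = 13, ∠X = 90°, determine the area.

When two sides and the included angle are known, the area formula is (1/2)ab sin(C).
The height from one side to the opposite vertex is 13 sin(90°) = 13.
Area = (1/2) * 6 * 13 = 39.

39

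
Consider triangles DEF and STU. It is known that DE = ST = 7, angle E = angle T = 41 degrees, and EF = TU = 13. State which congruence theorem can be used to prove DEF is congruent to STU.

The given information provides:
DE = ST = 7, angle E = angle T = 41 degrees, and EF = TU = 13
This matches the SAS congruence theorem.
Two pairs of corresponding sides and the included angle are equal (Side-Angle-Side).

SAS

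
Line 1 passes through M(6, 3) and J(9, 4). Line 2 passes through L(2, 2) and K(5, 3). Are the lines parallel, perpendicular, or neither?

Slope of line 1: m1 = (4 - 3)/(9 - 6) = 1/3 = 1/3
Slope of line 2: m2 = (3 - 2)/(5 - 2) = 1/3 = 1/3
Two lines are parallel if and only if they have equal slopes (or both are vertical).
Here m1 = m2 = 1/3, confirming the lines are parallel.

Parallel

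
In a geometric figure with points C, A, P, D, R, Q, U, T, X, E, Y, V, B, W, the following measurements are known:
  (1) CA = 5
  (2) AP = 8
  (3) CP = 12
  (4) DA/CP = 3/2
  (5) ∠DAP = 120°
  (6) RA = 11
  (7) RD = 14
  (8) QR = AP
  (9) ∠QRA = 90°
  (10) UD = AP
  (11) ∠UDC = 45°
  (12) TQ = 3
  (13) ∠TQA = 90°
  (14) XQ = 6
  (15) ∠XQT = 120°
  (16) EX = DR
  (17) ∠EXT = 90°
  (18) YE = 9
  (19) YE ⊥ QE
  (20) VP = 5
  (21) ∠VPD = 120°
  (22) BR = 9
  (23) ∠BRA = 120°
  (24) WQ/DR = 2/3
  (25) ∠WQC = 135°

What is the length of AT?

From the given relations: QR = AP = 8.
Step 1: By the law of cosines on triangle ARQ: AQ² = 11² + 8² − 2·11·8·cos(90°) = 185, so AQ = √185.
Step 2: By the law of cosines on triangle AQT: AT² = √185² + 3² − 2·√185·3·cos(90°) = 194, so AT = √194.

Therefore, the length of AT = √194.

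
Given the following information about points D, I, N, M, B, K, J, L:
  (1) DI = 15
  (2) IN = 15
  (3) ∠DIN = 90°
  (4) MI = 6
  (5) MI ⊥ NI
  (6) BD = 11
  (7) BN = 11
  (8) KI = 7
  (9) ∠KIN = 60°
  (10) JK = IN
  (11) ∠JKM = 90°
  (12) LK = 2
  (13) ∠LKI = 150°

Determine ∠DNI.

Step 1: By the law of cosines on triangle NID: ND² = 15² + 15² − 2·15·15·cos(90°) = 450, so ND = 15·√2.
Step 2: By the inverse law of cosines on triangle DNI: cos(∠DNI) = ((15·√2)² + 15² − 15²) / (2·15·√2·15) = 450/636.4 = 0.7071, so ∠DNI = 45°.

Therefore, the measure of angle ∠DNI = 45°.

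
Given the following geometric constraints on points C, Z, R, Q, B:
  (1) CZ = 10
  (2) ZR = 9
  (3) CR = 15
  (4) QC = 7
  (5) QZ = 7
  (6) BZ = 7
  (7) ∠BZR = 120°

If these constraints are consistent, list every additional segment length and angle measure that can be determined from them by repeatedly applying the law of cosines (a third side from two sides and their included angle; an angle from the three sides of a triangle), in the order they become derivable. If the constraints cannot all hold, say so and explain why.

The constraints are consistent. Derivable facts, in order:
After 1 step:
- RB = √193
- ∠CQZ = 91.17°
- ∠CRZ = 40.27°
- ∠CZQ = 44.42°
- ∠CZR = 104.15°
- ∠QCZ = 44.42°
- ∠RCZ = 35.58°
After 2 steps:
- ∠BRZ = 25.87°
- ∠RBZ = 34.13°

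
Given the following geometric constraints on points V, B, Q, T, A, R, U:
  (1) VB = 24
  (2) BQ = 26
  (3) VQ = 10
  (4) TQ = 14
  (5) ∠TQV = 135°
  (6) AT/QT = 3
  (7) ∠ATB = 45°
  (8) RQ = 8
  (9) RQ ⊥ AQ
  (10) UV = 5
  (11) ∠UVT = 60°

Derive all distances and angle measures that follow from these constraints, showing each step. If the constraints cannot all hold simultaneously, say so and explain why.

The constraints are consistent.

From the given relations:
  AT = 3·QT = 3·14 = 42

Step 1: From VQ = 10, QT = 14, and ∠VQT = 135°, by the law of cosines:
  VT² = VQ² + QT² - 2·VQ·QT·cos(135°) = 100 + 196 + 198 = 494
  VT ≈ 22.23

Step 2: From VB = 24, VQ = 10, BQ = 26, by the inverse law of cosines:
  cos(∠BVQ) = (VB² + VQ² - BQ²) / (2·VB·VQ)
  ∠BVQ = 90°

Step 3: From BQ = 26, BV = 24, QV = 10, by the inverse law of cosines:
  cos(∠QBV) = (BQ² + BV² - QV²) / (2·BQ·BV)
  ∠QBV = 22.62°

Step 4: From QB = 26, QV = 10, BV = 24, by the inverse law of cosines:
  cos(∠BQV) = (QB² + QV² - BV²) / (2·QB·QV)
  ∠BQV = 67.38°

Step 5: From TV = 22.23, VU = 5, and ∠TVU = 60°, by the law of cosines:
  TU² = TV² + VU² - 2·TV·VU·cos(60°) = 494 + 25 - 111.1 = 407.9
  TU ≈ 20.2

Step 6: From VQ = 10, VT = 22.23, QT = 14, by the inverse law of cosines:
  cos(∠QVT) = (VQ² + VT² - QT²) / (2·VQ·VT)
  ∠QVT = 26.45°

Step 7: From TQ = 14, TV = 22.23, QV = 10, by the inverse law of cosines:
  cos(∠QTV) = (TQ² + TV² - QV²) / (2·TQ·TV)
  ∠QTV = 18.55°

Step 8: From TU = 20.2, TV = 22.23, UV = 5, by the inverse law of cosines:
  cos(∠UTV) = (TU² + TV² - UV²) / (2·TU·TV)
  ∠UTV = 12.38°

Step 9: From UT = 20.2, UV = 5, TV = 22.23, by the inverse law of cosines:
  cos(∠TUV) = (UT² + UV² - TV²) / (2·UT·UV)
  ∠TUV = 107.62°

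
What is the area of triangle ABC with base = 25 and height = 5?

Area = (1/2) * base * height
Area = (1/2) * 25 * 5
Area = 125/2

125/2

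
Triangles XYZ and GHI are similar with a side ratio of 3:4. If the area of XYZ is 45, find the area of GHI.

The ratio of areas of similar triangles = (side ratio)^2.
Side ratio = 3:4, so area ratio = 9:16.
Area of GHI / Area of XYZ = 16/9
Area of GHI = 45 * 16/9 = 80

80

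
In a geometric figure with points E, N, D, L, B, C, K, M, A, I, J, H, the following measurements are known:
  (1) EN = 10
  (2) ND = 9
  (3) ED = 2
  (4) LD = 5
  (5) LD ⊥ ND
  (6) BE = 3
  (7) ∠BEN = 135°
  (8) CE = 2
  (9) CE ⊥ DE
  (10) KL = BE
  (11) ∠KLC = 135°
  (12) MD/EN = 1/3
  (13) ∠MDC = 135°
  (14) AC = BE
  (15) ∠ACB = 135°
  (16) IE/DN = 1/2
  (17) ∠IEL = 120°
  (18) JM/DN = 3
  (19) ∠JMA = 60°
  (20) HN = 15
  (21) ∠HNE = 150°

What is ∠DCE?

Step 1: By the law of cosines on triangle CED: CD² = 2² + 2² − 2·2·2·cos(90°) = 8, so CD = 2·√2.
Step 2: By the inverse law of cosines on triangle DCE: cos(∠DCE) = ((2·√2)² + 2² − 2²) / (2·2·√2·2) = 8/11.31 = 0.7071, so ∠DCE = 45°.

Therefore, the measure of angle ∠DCE = 45°.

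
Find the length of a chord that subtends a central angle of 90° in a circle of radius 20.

Chord = 2(20) sin(45°) = 20*sqrt(2)

20*sqrt(2)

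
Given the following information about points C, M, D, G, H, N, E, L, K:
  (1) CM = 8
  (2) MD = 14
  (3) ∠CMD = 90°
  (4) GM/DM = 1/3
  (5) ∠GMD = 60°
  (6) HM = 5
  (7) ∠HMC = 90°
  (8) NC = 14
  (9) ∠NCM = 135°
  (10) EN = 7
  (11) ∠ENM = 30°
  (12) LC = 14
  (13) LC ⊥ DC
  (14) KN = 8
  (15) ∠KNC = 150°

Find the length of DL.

Step 1: By the law of cosines on triangle CMD: CD² = 8² + 14² − 2·8·14·cos(90°) = 260, so CD = 2·√65.
Step 2: By the law of cosines on triangle DCL: DL² = (2·√65)² + 14² − 2·2·√65·14·cos(90°) = 456, so DL = 2·√114.

Therefore, the length of DL = 2·√114.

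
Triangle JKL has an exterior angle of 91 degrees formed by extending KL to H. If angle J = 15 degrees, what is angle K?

The exterior angle theorem states that an exterior angle equals the sum of the two non-adjacent interior angles.
So 91 = 15 + angle K, which gives angle K = 91 - 15 = 76 degrees.

76 degrees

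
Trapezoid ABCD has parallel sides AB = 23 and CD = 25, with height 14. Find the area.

A trapezoid's area equals the midsegment times the height.
The midsegment is (23 + 25) / 2 = 24.
Area = 24 * 14 = 336.

336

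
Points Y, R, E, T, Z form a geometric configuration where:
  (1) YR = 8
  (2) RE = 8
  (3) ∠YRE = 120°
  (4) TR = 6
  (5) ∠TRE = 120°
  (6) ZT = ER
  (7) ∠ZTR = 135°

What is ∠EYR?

Step 1: By the law of cosines on triangle YRE: YE² = 8² + 8² − 2·8·8·cos(120°) = 192, so YE = 8·√3.
Step 2: By the inverse law of cosines on triangle EYR: cos(∠EYR) = ((8·√3)² + 8² − 8²) / (2·8·√3·8) = 192/221.7 = 0.866, so ∠EYR = 30°.

Therefore, the measure of angle ∠EYR = 30°.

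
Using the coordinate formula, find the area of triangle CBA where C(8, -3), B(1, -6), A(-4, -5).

Shoelace: Area = (1/2)|8(-6--5) + 1(-5--3) + -4(-3--6)| = (1/2)(22) = 11

11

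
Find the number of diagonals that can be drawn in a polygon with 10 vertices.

The number of diagonals in an n-gon is n(n - 3)/2.
For n = 10: 10(10 - 3)/2 = 10 × 7 / 2 = 35.

35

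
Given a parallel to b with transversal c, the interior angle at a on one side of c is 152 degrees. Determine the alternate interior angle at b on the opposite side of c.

Alternate interior angles are equal: 152 degrees.

152 degrees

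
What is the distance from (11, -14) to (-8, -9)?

d = sqrt((-19)^2 + (5)^2) = sqrt(386)

sqrt(386)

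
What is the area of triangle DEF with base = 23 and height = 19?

Area = (1/2)(23)(19) = 437/2

437/2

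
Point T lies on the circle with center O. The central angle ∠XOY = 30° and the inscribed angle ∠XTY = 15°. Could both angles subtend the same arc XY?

By the inscribed angle theorem, if both angles subtend the same arc, the inscribed angle must be half the central angle.
Half of 30° = 15°, which equals the given inscribed angle of 15°.
Therefore, yes, they correspond to the same arc.

Yes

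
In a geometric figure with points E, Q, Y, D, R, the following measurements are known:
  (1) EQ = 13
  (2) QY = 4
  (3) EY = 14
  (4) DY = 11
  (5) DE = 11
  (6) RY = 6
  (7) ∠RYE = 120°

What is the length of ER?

Step 1: By the law of cosines on triangle EYR: ER² = 14² + 6² − 2·14·6·cos(120°) = 316, so ER = 2·√79.

Therefore, the length of ER = 2·√79.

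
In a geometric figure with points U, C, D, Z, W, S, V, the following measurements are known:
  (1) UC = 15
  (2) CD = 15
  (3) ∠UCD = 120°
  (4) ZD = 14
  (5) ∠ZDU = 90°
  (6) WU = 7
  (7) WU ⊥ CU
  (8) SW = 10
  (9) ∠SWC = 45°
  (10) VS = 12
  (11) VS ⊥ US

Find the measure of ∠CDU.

Step 1: By the law of cosines on triangle DCU: DU² = 15² + 15² − 2·15·15·cos(120°) = 675, so DU = 15·√3.
Step 2: By the inverse law of cosines on triangle CDU: cos(∠CDU) = (15² + (15·√3)² − 15²) / (2·15·15·√3) = 675/779.42 = 0.866, so ∠CDU = 30°.

Therefore, the measure of angle ∠CDU = 30°.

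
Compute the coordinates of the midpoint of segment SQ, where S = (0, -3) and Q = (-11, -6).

M = ((x₁ + x₂)/2, (y₁ + y₂)/2)
= ((0 + -11)/2, (-3 + -6)/2)
= (-11/2, -9/2) = (-11/2, -9/2)

(-11/2, -9/2)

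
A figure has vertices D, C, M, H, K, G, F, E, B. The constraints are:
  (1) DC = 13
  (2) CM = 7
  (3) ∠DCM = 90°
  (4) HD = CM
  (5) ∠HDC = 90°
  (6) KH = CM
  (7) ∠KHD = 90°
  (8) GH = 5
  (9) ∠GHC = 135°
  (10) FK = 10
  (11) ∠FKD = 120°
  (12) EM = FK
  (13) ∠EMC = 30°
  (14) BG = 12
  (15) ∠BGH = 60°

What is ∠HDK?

From the given relations: HD = CM = 7; KH = CM = 7.
Step 1: By the law of cosines on triangle DHK: DK² = 7² + 7² − 2·7·7·cos(90°) = 98, so DK = 7·√2.
Step 2: By the inverse law of cosines on triangle HDK: cos(∠HDK) = (7² + (7·√2)² − 7²) / (2·7·7·√2) = 98/138.59 = 0.7071, so ∠HDK = 45°.

Therefore, the measure of angle ∠HDK = 45°.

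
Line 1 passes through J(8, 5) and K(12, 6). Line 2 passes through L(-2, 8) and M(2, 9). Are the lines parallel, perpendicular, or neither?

Slope of line 1: m1 = (6 - 5)/(12 - 8) = 1/4 = 1/4
Slope of line 2: m2 = (9 - 8)/(2 - -2) = 1/4 = 1/4
Since m1 = m2 = 1/4, the lines are parallel.

Parallel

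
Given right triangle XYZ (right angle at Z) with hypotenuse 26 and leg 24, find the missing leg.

Rearranging the Pythagorean theorem to solve for the unknown leg:
leg^2 = hypotenuse^2 - known_leg^2 = 676 - 576 = 100
leg = sqrt(100) = 10.

10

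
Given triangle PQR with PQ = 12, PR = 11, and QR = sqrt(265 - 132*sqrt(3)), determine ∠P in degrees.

By the inverse law of cosines: cos(P) = (PQ² + PR² - QR²) / (2 × PQ × PR)
cos(P) = (12² + 11² - (sqrt(265 - 132*sqrt(3)))²) / (2 × 12 × 11)
cos(P) = (144 + 121 - (265 - 132*sqrt(3))) / 264
cos(P) = sqrt(3)/2
P = arccos(sqrt(3)/2) = 30°

30°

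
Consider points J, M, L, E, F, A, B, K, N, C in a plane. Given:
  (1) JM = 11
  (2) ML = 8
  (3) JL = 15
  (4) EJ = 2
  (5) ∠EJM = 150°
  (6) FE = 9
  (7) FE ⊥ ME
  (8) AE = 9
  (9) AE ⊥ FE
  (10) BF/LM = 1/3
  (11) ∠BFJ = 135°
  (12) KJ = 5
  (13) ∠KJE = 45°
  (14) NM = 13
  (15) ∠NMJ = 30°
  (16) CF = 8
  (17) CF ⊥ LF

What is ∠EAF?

Step 1: By the law of cosines on triangle AEF: AF² = 9² + 9² − 2·9·9·cos(90°) = 162, so AF = 9·√2.
Step 2: By the inverse law of cosines on triangle EAF: cos(∠EAF) = (9² + (9·√2)² − 9²) / (2·9·9·√2) = 162/229.1 = 0.7071, so ∠EAF = 45°.

Therefore, the measure of angle ∠EAF = 45°.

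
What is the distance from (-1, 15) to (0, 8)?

d = sqrt((1)^2 + (-7)^2) = sqrt(50) = 5*sqrt(2)

5*sqrt(2)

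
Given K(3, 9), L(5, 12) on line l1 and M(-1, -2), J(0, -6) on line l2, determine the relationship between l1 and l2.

Slope of line 1: m1 = (12 - 9)/(5 - 3) = 3/2 = 3/2
Slope of line 2: m2 = (-6 - -2)/(0 - -1) = -4/1 = -4
For parallel lines we need equal slopes: 3/2 != -4.
For perpendicular lines we need m1*m2 = -1: (3/2)(-4) = -6 != -1.
Since neither condition holds, the lines are neither parallel nor perpendicular.

Neither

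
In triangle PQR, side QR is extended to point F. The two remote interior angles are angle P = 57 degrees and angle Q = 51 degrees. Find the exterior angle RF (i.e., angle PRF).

By the exterior angle theorem, an exterior angle of a triangle equals the sum of the two remote interior angles.
Exterior angle = angle P + angle Q
Exterior angle = 57 + 51 = 108 degrees

108 degrees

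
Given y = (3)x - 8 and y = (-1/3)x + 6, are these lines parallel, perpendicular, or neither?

Slope of line 1: m1 = 3
Slope of line 2: m2 = -1/3
Two lines are perpendicular when the product of their slopes is -1 (negative reciprocals).
m1 * m2 = (3) * (-1/3) = -1, confirming perpendicularity.

Perpendicular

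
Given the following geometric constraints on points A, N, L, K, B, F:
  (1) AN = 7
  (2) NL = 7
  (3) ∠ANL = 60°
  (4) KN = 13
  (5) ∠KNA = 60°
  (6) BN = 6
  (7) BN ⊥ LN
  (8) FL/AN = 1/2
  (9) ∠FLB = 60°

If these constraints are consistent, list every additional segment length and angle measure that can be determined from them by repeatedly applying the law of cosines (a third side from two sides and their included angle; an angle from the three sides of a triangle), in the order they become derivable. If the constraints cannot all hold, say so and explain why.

The constraints are consistent. Derivable facts, in order:
After 1 step:
- AK = √127
- AL = 7
- LB = √85
After 2 steps:
- BF ≈ 8.06
- ∠AKN = 32.54°
- ∠ALN = 60°
- ∠BLN = 40.6°
- ∠KAN = 87.46°
- ∠LAN = 60°
- ∠LBN = 49.4°
After 3 steps:
- ∠BFL = 97.91°
- ∠FBL = 22.09°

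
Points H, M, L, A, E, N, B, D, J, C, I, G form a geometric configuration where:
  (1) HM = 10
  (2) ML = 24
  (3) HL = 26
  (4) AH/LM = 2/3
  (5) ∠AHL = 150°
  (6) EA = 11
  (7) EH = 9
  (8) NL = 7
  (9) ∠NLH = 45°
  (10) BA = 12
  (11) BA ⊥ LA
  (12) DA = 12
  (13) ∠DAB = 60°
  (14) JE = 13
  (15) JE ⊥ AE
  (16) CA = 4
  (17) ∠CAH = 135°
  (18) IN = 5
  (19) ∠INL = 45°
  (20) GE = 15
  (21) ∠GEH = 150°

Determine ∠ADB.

Step 1: By the law of cosines on triangle DAB: DB² = 12² + 12² − 2·12·12·cos(60°) = 144, so DB = 12.
Step 2: By the inverse law of cosines on triangle ADB: cos(∠ADB) = (12² + 12² − 12²) / (2·12·12) = 144/288 = 0.5, so ∠ADB = 60°.

Therefore, the measure of angle ∠ADB = 60°.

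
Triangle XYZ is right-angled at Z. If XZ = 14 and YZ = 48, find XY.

By the Pythagorean theorem: XY^2 = XZ^2 + YZ^2
XY^2 = 14^2 + 48^2 = 196 + 2304 = 2500
XY = sqrt(2500) = 50

50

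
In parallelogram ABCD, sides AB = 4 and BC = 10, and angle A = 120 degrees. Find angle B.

In a parallelogram, consecutive angles are supplementary (sum to 180°).
angle B = 180 - angle A
angle B = 180 - 120
angle B = 60 degrees

60 degrees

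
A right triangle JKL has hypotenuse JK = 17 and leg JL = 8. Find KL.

KL = sqrt(17^2 - 8^2) = sqrt(225) = 15

15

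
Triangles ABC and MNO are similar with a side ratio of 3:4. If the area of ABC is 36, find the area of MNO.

Area ratio = (3/4)^2 = 9/16. Area of MNO = 36 * 16/9 = 64.

64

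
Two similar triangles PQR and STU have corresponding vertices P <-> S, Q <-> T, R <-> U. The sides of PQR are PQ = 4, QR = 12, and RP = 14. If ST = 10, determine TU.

k = 10/4 = 5/2. TU = 5/2 * 12 = 30.

30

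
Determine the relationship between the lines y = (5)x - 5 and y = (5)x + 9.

Slope of line 1: m1 = 5
Slope of line 2: m2 = 5
Two lines are parallel if and only if they have equal slopes (or both are vertical).
Here m1 = m2 = 5, confirming the lines are parallel.

Parallel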